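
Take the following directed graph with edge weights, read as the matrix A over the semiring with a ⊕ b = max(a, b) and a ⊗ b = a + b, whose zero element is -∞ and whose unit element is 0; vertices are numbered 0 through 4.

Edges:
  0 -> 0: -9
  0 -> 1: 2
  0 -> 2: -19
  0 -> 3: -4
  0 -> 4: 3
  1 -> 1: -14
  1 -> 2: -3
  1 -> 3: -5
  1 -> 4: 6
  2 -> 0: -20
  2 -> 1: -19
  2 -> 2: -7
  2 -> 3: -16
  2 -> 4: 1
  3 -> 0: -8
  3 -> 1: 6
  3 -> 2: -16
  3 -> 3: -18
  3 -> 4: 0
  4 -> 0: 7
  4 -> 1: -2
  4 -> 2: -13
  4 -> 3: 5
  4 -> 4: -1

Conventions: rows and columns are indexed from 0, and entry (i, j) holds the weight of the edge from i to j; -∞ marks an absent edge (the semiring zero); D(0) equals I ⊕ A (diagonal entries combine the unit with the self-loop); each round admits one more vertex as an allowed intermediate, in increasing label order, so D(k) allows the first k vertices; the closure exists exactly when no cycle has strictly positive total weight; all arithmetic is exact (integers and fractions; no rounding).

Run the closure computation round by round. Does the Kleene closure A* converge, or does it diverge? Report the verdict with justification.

D(0):
  [0, 2, -19, -4, 3]
  [-∞, 0, -3, -5, 6]
  [-20, -19, 0, -16, 1]
  [-8, 6, -16, 0, 0]
  [7, -2, -13, 5, 0]
Detection: at round 1, diagonal entry (4, 4) turns strictly positive.
Key observation: the cycle 4->0->4 has total weight 7 + 3, which is strictly positive.
Answer: DIVERGES — positive cycle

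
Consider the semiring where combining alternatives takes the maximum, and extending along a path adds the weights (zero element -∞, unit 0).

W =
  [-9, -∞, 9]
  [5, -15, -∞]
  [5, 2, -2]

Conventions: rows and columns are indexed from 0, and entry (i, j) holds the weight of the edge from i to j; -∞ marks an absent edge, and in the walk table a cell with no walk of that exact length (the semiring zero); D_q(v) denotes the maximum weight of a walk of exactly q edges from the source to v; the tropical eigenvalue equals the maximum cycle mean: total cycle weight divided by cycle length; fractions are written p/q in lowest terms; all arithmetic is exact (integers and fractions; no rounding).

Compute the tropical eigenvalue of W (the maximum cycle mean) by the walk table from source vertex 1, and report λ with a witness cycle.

q=0: [-∞, 0, -∞]
q=1: [5, -15, -∞]
q=2: [-4, -30, 14]
q=3: [19, 16, 12]
Optimal cycle mean attained by: cycle 0->2->0, total 9 + 5, length 2.
Answer: λ = 7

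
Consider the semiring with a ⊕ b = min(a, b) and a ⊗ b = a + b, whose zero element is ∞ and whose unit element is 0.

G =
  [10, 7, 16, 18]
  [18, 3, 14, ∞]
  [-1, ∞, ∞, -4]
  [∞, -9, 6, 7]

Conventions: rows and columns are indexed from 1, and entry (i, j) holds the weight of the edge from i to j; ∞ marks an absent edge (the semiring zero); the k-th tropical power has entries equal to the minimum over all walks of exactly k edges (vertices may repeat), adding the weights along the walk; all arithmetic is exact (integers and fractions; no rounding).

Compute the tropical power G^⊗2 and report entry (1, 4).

G^⊗2:
  [15, 9, 21, 12]
  [13, 6, 17, 10]
  [9, -13, 2, 3]
  [5, -6, 5, 2]
Key observation: the optimum is the walk 1->3->4, with weight 16 + (-4) = 12.
Optimal value attained by: walk 1->3->4.
Answer: (G^⊗2)[1][4] = 12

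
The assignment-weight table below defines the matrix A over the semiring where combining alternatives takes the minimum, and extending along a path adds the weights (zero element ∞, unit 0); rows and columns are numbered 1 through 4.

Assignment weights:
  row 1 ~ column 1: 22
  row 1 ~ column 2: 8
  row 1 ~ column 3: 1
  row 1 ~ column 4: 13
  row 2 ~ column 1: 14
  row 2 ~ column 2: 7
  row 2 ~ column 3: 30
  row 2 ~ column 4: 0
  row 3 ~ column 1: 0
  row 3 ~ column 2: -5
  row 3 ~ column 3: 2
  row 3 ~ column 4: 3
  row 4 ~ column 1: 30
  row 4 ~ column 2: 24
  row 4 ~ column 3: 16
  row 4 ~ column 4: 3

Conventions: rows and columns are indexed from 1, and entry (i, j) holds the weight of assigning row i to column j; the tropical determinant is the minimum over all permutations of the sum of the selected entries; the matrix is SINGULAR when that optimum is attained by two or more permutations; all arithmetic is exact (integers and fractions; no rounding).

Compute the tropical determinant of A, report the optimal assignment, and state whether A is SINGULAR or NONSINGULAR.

σ = (1, 2, 3, 4): 22 + 7 + 2 + 3 = 34
σ = (1, 2, 4, 3): 22 + 7 + 3 + 16 = 48
σ = (1, 3, 2, 4): 22 + 30 + (-5) + 3 = 50
σ = (1, 3, 4, 2): 22 + 30 + 3 + 24 = 79
σ = (1, 4, 2, 3): 22 + 0 + (-5) + 16 = 33
σ = (1, 4, 3, 2): 22 + 0 + 2 + 24 = 48
σ = (2, 1, 3, 4): 8 + 14 + 2 + 3 = 27
σ = (2, 1, 4, 3): 8 + 14 + 3 + 16 = 41
σ = (2, 3, 1, 4): 8 + 30 + 0 + 3 = 41
σ = (2, 3, 4, 1): 8 + 30 + 3 + 30 = 71
σ = (2, 4, 1, 3): 8 + 0 + 0 + 16 = 24
σ = (2, 4, 3, 1): 8 + 0 + 2 + 30 = 40
σ = (3, 1, 2, 4): 1 + 14 + (-5) + 3 = 13
σ = (3, 1, 4, 2): 1 + 14 + 3 + 24 = 42
σ = (3, 2, 1, 4): 1 + 7 + 0 + 3 = 11
σ = (3, 2, 4, 1): 1 + 7 + 3 + 30 = 41
σ = (3, 4, 1, 2): 1 + 0 + 0 + 24 = 25
σ = (3, 4, 2, 1): 1 + 0 + (-5) + 30 = 26
σ = (4, 1, 2, 3): 13 + 14 + (-5) + 16 = 38
σ = (4, 1, 3, 2): 13 + 14 + 2 + 24 = 53
σ = (4, 2, 1, 3): 13 + 7 + 0 + 16 = 36
σ = (4, 2, 3, 1): 13 + 7 + 2 + 30 = 52
σ = (4, 3, 1, 2): 13 + 30 + 0 + 24 = 67
σ = (4, 3, 2, 1): 13 + 30 + (-5) + 30 = 68
Optimal value attained by: σ = (3, 2, 1, 4).
Answer: det⊕(A) = 11; verdict: NONSINGULAR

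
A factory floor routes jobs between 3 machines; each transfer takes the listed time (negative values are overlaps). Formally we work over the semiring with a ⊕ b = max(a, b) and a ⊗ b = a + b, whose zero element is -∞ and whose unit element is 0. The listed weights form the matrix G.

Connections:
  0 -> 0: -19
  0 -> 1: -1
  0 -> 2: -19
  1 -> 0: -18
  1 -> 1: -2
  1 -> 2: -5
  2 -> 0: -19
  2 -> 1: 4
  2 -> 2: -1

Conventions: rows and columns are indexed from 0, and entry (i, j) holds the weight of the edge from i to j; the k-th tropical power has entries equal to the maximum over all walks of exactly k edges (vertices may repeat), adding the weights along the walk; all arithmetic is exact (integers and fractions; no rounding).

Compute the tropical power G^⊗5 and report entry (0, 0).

G^⊗2:
  [-19, -3, -6]
  [-20, -1, -6]
  [-14, 3, -1]
G^⊗3:
  [-21, -2, -7]
  [-19, -2, -6]
  [-15, 3, -2]
G^⊗4:
  [-20, -3, -7]
  [-20, -2, -7]
  [-15, 2, -2]
G^⊗5:
  [-21, -3, -8]
  [-20, -3, -7]
  [-16, 2, -3]
Key observation: the optimum is the walk 0->1->2->2->1->0, with weight (-1) + (-5) + (-1) + 4 + (-18) = -21.
Optimal value attained by: walk 0->1->2->2->1->0.
Answer: (G^⊗5)[0][0] = -21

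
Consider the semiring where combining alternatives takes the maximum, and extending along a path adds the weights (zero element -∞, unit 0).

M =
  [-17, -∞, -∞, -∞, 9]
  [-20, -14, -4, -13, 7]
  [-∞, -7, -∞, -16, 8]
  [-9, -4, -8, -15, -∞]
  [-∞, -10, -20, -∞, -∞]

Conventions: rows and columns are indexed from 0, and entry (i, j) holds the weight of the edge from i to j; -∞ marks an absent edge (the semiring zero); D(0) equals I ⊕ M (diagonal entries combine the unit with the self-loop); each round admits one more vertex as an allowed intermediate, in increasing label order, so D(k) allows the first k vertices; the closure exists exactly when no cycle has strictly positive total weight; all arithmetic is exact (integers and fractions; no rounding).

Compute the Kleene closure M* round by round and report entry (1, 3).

D(0):
  [0, -∞, -∞, -∞, 9]
  [-20, 0, -4, -13, 7]
  [-∞, -7, 0, -16, 8]
  [-9, -4, -8, 0, -∞]
  [-∞, -10, -20, -∞, 0]
D(1):
  [0, -∞, -∞, -∞, 9]
  [-20, 0, -4, -13, 7]
  [-∞, -7, 0, -16, 8]
  [-9, -4, -8, 0, 0]
  [-∞, -10, -20, -∞, 0]
D(2):
  [0, -∞, -∞, -∞, 9]
  [-20, 0, -4, -13, 7]
  [-27, -7, 0, -16, 8]
  [-9, -4, -8, 0, 3]
  [-30, -10, -14, -23, 0]
D(3):
  [0, -∞, -∞, -∞, 9]
  [-20, 0, -4, -13, 7]
  [-27, -7, 0, -16, 8]
  [-9, -4, -8, 0, 3]
  [-30, -10, -14, -23, 0]
D(4):
  [0, -∞, -∞, -∞, 9]
  [-20, 0, -4, -13, 7]
  [-25, -7, 0, -16, 8]
  [-9, -4, -8, 0, 3]
  [-30, -10, -14, -23, 0]
D(5):
  [0, -1, -5, -14, 9]
  [-20, 0, -4, -13, 7]
  [-22, -2, 0, -15, 8]
  [-9, -4, -8, 0, 3]
  [-30, -10, -14, -23, 0]
Answer: M*[1][3] = -13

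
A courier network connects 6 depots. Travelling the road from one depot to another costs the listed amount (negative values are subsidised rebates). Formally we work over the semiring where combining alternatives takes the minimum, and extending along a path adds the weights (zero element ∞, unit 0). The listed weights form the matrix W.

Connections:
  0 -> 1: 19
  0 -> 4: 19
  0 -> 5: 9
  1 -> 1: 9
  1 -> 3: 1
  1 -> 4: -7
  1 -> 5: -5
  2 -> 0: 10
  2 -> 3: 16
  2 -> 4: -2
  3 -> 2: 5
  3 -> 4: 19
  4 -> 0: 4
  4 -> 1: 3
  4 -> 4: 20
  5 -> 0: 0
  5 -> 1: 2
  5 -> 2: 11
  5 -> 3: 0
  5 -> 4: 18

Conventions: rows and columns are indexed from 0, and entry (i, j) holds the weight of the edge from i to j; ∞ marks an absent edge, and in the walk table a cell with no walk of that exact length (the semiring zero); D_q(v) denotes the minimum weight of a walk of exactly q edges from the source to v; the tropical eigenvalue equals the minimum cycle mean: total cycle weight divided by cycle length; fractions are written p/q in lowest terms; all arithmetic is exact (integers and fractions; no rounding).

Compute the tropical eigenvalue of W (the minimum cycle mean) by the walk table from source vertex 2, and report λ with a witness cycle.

q=0: [∞, ∞, 0, ∞, ∞, ∞]
q=1: [10, ∞, ∞, 16, -2, ∞]
q=2: [2, 1, 21, ∞, 18, 19]
q=3: [19, 10, 30, 2, -6, -4]
q=4: [-4, -3, 7, -4, 3, 5]
q=5: [5, 6, 1, -2, -10, -8]
q=6: [-8, -7, 3, -8, -1, 1]
Optimal cycle mean attained by: cycle 1->4->1, total (-7) + 3, length 2.
Answer: λ = -2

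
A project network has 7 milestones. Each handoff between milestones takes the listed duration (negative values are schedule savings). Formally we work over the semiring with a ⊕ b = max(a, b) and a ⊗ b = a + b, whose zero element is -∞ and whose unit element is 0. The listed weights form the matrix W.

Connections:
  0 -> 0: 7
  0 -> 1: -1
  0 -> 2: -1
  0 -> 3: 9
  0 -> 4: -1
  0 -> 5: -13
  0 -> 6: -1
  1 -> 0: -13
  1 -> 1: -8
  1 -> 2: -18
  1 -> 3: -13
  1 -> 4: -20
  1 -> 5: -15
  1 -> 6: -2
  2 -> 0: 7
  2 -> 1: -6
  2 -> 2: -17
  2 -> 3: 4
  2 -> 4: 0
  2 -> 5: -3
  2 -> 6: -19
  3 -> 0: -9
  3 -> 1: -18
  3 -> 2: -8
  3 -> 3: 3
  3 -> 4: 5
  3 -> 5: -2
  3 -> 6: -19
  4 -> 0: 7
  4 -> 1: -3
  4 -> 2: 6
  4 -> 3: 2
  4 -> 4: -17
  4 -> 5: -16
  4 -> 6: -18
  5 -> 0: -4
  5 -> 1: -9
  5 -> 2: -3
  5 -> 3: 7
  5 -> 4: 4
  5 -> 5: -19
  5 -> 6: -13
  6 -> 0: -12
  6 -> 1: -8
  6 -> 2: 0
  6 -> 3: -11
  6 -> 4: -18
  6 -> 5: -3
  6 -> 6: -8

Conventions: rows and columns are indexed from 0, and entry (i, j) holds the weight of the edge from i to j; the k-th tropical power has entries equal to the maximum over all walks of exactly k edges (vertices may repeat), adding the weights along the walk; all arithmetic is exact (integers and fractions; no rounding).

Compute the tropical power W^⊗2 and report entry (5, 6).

W^⊗2:
  [14, 6, 6, 16, 14, 7, 6]
  [-6, -10, -2, -4, -8, -5, -10]
  [14, 6, 6, 16, 9, 2, 6]
  [12, 2, 11, 7, 8, 1, -10]
  [14, 6, 6, 16, 7, 3, 6]
  [11, 1, 10, 10, 12, 5, -5]
  [7, -6, -6, 4, 1, -3, -10]
Key observation: the optimum is the walk 5->0->6, with weight (-4) + (-1) = -5.
Optimal value attained by: walk 5->0->6.
Answer: (W^⊗2)[5][6] = -5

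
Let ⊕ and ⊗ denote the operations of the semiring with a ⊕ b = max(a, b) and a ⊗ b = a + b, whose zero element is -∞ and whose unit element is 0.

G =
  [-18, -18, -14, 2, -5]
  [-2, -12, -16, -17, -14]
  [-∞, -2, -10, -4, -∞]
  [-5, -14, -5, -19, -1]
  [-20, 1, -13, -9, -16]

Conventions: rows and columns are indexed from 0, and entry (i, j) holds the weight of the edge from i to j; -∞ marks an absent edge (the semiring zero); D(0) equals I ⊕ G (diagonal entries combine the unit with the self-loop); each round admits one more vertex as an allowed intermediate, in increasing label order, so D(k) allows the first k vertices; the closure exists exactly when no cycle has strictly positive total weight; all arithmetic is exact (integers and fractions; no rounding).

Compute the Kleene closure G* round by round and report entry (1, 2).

D(0):
  [0, -18, -14, 2, -5]
  [-2, 0, -16, -17, -14]
  [-∞, -2, 0, -4, -∞]
  [-5, -14, -5, 0, -1]
  [-20, 1, -13, -9, 0]
D(1):
  [0, -18, -14, 2, -5]
  [-2, 0, -16, 0, -7]
  [-∞, -2, 0, -4, -∞]
  [-5, -14, -5, 0, -1]
  [-20, 1, -13, -9, 0]
D(2):
  [0, -18, -14, 2, -5]
  [-2, 0, -16, 0, -7]
  [-4, -2, 0, -2, -9]
  [-5, -14, -5, 0, -1]
  [-1, 1, -13, 1, 0]
D(3):
  [0, -16, -14, 2, -5]
  [-2, 0, -16, 0, -7]
  [-4, -2, 0, -2, -9]
  [-5, -7, -5, 0, -1]
  [-1, 1, -13, 1, 0]
D(4):
  [0, -5, -3, 2, 1]
  [-2, 0, -5, 0, -1]
  [-4, -2, 0, -2, -3]
  [-5, -7, -5, 0, -1]
  [-1, 1, -4, 1, 0]
D(5):
  [0, 2, -3, 2, 1]
  [-2, 0, -5, 0, -1]
  [-4, -2, 0, -2, -3]
  [-2, 0, -5, 0, -1]
  [-1, 1, -4, 1, 0]
Answer: G*[1][2] = -5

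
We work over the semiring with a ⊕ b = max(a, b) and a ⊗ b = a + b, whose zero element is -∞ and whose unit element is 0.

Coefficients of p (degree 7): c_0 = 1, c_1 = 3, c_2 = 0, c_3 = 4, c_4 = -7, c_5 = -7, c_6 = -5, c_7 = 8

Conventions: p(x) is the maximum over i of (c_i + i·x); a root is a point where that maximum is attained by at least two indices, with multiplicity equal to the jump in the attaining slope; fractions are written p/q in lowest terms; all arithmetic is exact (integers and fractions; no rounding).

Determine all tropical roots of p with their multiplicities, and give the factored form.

hull edge (i=0, c=1) to (i=1, c=3): slope 2, span 1
hull edge (i=1, c=3) to (i=7, c=8): slope 5/6, span 6
Factored form: p(x) = 8 ⊗ (x ⊕ (-2)) ⊗ (x ⊕ (-5/6)) ⊗ (x ⊕ (-5/6)) ⊗ (x ⊕ (-5/6)) ⊗ (x ⊕ (-5/6)) ⊗ (x ⊕ (-5/6)) ⊗ (x ⊕ (-5/6))
Answer: roots = -2 (mult 1), -5/6 (mult 6)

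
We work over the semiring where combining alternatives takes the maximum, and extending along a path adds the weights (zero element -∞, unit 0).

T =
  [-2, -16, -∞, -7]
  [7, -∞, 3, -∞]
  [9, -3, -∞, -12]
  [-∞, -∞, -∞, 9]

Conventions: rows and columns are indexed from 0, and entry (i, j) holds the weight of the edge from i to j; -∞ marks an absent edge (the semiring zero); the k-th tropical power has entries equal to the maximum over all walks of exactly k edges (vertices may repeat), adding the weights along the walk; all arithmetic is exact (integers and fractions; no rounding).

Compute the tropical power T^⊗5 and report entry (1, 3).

T^⊗2:
  [-4, -18, -13, 2]
  [12, 0, -∞, 0]
  [7, -7, 0, 2]
  [-∞, -∞, -∞, 18]
T^⊗3:
  [-4, -16, -15, 11]
  [10, -4, 3, 9]
  [9, -3, -4, 11]
  [-∞, -∞, -∞, 27]
T^⊗4:
  [-6, -18, -13, 20]
  [12, 0, -1, 18]
  [7, -7, 0, 20]
  [-∞, -∞, -∞, 36]
T^⊗5:
  [-4, -16, -15, 29]
  [10, -4, 3, 27]
  [9, -3, -4, 29]
  [-∞, -∞, -∞, 45]
Key observation: the optimum is the walk 1->0->3->3->3->3, with weight 7 + (-7) + 9 + 9 + 9 = 27.
Optimal value attained by: walk 1->0->3->3->3->3.
Answer: (T^⊗5)[1][3] = 27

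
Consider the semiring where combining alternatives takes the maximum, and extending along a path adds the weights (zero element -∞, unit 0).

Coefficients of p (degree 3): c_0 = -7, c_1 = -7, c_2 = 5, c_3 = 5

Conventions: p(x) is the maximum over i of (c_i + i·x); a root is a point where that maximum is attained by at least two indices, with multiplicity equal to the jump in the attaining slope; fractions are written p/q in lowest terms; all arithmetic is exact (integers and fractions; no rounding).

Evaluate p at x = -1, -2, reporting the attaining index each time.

p(-1) = max(-7+0·(-1)=-7, -7+1·(-1)=-8, 5+2·(-1)=3, 5+3·(-1)=2) = 3 (attained by i=2)
p(-2) = max(-7+0·(-2)=-7, -7+1·(-2)=-9, 5+2·(-2)=1, 5+3·(-2)=-1) = 1 (attained by i=2)
Answer: p(-1) = 3; p(-2) = 1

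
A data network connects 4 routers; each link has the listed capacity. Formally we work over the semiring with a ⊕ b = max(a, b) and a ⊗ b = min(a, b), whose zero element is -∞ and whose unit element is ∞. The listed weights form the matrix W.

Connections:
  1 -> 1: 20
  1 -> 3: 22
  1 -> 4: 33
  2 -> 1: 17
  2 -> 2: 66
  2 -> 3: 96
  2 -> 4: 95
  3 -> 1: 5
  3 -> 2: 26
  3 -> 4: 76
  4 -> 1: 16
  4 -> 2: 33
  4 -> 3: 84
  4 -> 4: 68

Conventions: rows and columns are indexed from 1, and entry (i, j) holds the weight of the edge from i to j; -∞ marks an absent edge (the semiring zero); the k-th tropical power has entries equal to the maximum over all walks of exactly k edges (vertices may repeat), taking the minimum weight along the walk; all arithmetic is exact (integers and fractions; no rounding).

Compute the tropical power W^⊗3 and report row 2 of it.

W^⊗2:
  [20, 33, 33, 33]
  [17, 66, 84, 76]
  [17, 33, 76, 68]
  [17, 33, 68, 76]
W^⊗3:
  [20, 33, 33, 33]
  [17, 66, 76, 76]
  [17, 33, 68, 76]
  [17, 33, 76, 68]
Answer: row 2 of W^⊗3 = [17, 66, 76, 76]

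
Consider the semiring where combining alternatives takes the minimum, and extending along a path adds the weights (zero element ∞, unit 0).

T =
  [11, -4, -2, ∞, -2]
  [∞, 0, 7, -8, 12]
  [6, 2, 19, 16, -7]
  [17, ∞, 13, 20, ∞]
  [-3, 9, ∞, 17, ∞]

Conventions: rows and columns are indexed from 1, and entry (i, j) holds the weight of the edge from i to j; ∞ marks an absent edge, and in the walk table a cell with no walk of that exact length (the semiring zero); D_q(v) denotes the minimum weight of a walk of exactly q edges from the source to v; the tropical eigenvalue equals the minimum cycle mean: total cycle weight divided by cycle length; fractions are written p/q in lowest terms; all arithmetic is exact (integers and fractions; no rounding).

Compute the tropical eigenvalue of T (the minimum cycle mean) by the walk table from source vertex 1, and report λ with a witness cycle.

q=0: [0, ∞, ∞, ∞, ∞]
q=1: [11, -4, -2, ∞, -2]
q=2: [-5, -4, 3, -12, -9]
q=3: [-12, -9, -7, -12, -7]
q=4: [-10, -16, -14, -17, -14]
q=5: [-17, -16, -12, -24, -21]
Optimal cycle mean attained by: cycle 1->3->5->1, total (-2) + (-7) + (-3), length 3.
Answer: λ = -4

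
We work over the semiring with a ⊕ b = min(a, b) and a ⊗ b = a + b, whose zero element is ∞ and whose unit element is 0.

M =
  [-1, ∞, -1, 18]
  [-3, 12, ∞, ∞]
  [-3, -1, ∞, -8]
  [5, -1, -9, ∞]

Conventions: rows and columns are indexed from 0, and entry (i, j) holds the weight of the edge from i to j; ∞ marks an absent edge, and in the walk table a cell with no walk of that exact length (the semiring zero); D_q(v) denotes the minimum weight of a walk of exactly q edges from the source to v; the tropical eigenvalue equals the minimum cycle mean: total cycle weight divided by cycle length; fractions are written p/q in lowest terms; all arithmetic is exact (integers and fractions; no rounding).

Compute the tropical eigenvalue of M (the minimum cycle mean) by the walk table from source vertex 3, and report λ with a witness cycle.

q=0: [∞, ∞, ∞, 0]
q=1: [5, -1, -9, ∞]
q=2: [-12, -10, 4, -17]
q=3: [-13, -18, -26, -4]
q=4: [-29, -27, -14, -34]
Optimal cycle mean attained by: cycle 2->3->2, total (-8) + (-9), length 2.
Answer: λ = -17/2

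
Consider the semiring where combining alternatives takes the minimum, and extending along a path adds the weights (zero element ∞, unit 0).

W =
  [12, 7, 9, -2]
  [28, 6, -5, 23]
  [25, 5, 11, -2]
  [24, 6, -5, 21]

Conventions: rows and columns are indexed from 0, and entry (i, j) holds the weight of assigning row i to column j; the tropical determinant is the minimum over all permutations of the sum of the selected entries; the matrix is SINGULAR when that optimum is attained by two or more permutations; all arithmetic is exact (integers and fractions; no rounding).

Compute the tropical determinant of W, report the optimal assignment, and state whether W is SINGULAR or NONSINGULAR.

σ = (0, 1, 2, 3): 12 + 6 + 11 + 21 = 50
σ = (0, 1, 3, 2): 12 + 6 + (-2) + (-5) = 11
σ = (0, 2, 1, 3): 12 + (-5) + 5 + 21 = 33
σ = (0, 2, 3, 1): 12 + (-5) + (-2) + 6 = 11
σ = (0, 3, 1, 2): 12 + 23 + 5 + (-5) = 35
σ = (0, 3, 2, 1): 12 + 23 + 11 + 6 = 52
σ = (1, 0, 2, 3): 7 + 28 + 11 + 21 = 67
σ = (1, 0, 3, 2): 7 + 28 + (-2) + (-5) = 28
σ = (1, 2, 0, 3): 7 + (-5) + 25 + 21 = 48
σ = (1, 2, 3, 0): 7 + (-5) + (-2) + 24 = 24
σ = (1, 3, 0, 2): 7 + 23 + 25 + (-5) = 50
σ = (1, 3, 2, 0): 7 + 23 + 11 + 24 = 65
σ = (2, 0, 1, 3): 9 + 28 + 5 + 21 = 63
σ = (2, 0, 3, 1): 9 + 28 + (-2) + 6 = 41
σ = (2, 1, 0, 3): 9 + 6 + 25 + 21 = 61
σ = (2, 1, 3, 0): 9 + 6 + (-2) + 24 = 37
σ = (2, 3, 0, 1): 9 + 23 + 25 + 6 = 63
σ = (2, 3, 1, 0): 9 + 23 + 5 + 24 = 61
σ = (3, 0, 1, 2): (-2) + 28 + 5 + (-5) = 26
σ = (3, 0, 2, 1): (-2) + 28 + 11 + 6 = 43
σ = (3, 1, 0, 2): (-2) + 6 + 25 + (-5) = 24
σ = (3, 1, 2, 0): (-2) + 6 + 11 + 24 = 39
σ = (3, 2, 0, 1): (-2) + (-5) + 25 + 6 = 24
σ = (3, 2, 1, 0): (-2) + (-5) + 5 + 24 = 22
Optimal value attained by: σ = (0, 1, 3, 2).
Answer: det⊕(W) = 11; verdict: SINGULAR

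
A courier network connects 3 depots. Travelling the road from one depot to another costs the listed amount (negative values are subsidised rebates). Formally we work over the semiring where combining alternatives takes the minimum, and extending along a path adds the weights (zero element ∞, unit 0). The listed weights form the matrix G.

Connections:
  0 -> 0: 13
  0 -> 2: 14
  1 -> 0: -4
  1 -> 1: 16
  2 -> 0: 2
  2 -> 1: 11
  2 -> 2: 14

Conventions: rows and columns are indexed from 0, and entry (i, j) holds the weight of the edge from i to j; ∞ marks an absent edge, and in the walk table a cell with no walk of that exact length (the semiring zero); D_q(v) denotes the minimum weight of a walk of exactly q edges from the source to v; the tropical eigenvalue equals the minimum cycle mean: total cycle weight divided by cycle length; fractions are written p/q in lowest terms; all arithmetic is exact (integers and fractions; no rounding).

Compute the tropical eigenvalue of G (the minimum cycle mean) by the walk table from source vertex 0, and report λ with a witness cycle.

q=0: [0, ∞, ∞]
q=1: [13, ∞, 14]
q=2: [16, 25, 27]
q=3: [21, 38, 30]
Optimal cycle mean attained by: cycle 0->2->1->0, total 14 + 11 + (-4), length 3.
Answer: λ = 7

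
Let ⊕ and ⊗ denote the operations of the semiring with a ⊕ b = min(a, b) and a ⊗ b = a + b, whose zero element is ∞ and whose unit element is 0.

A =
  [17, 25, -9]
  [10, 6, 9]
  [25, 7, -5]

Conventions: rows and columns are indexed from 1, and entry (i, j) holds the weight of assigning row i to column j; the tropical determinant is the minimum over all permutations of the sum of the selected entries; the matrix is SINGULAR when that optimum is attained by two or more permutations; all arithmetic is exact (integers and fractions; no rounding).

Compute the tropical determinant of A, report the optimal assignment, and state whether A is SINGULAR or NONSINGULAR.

σ = (1, 2, 3): 17 + 6 + (-5) = 18
σ = (1, 3, 2): 17 + 9 + 7 = 33
σ = (2, 1, 3): 25 + 10 + (-5) = 30
σ = (2, 3, 1): 25 + 9 + 25 = 59
σ = (3, 1, 2): (-9) + 10 + 7 = 8
σ = (3, 2, 1): (-9) + 6 + 25 = 22
Optimal value attained by: σ = (3, 1, 2).
Answer: det⊕(A) = 8; verdict: NONSINGULAR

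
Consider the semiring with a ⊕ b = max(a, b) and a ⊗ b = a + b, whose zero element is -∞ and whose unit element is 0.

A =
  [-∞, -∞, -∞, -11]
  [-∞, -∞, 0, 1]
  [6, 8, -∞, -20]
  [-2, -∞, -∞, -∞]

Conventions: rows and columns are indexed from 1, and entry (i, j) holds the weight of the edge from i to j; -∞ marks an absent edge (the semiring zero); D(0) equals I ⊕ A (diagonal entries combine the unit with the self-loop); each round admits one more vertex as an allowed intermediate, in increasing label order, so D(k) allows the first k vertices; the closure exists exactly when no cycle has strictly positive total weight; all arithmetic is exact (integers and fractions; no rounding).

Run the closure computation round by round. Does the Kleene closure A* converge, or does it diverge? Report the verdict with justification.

D(0):
  [0, -∞, -∞, -11]
  [-∞, 0, 0, 1]
  [6, 8, 0, -20]
  [-2, -∞, -∞, 0]
D(1):
  [0, -∞, -∞, -11]
  [-∞, 0, 0, 1]
  [6, 8, 0, -5]
  [-2, -∞, -∞, 0]
Detection: at round 2, diagonal entry (3, 3) turns strictly positive.
Key observation: the cycle 3->2->3 has total weight 8 + 0, which is strictly positive.
Answer: DIVERGES — positive cycle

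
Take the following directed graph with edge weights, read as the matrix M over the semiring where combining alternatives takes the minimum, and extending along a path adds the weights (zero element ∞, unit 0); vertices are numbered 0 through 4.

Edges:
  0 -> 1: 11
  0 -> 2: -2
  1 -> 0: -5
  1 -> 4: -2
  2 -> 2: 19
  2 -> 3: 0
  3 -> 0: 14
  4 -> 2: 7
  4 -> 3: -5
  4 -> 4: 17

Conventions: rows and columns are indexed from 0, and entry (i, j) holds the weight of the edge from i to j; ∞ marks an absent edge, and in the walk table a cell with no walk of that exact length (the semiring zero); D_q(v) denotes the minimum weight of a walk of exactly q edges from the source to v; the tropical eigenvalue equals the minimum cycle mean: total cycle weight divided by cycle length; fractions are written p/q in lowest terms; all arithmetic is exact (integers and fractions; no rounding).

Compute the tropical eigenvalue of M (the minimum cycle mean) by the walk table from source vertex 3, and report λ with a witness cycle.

q=0: [∞, ∞, ∞, 0, ∞]
q=1: [14, ∞, ∞, ∞, ∞]
q=2: [∞, 25, 12, ∞, ∞]
q=3: [20, ∞, 31, 12, 23]
q=4: [26, 31, 18, 18, 40]
q=5: [26, 37, 24, 18, 29]
Optimal cycle mean attained by: cycle 0->1->0, total 11 + (-5), length 2.
Answer: λ = 3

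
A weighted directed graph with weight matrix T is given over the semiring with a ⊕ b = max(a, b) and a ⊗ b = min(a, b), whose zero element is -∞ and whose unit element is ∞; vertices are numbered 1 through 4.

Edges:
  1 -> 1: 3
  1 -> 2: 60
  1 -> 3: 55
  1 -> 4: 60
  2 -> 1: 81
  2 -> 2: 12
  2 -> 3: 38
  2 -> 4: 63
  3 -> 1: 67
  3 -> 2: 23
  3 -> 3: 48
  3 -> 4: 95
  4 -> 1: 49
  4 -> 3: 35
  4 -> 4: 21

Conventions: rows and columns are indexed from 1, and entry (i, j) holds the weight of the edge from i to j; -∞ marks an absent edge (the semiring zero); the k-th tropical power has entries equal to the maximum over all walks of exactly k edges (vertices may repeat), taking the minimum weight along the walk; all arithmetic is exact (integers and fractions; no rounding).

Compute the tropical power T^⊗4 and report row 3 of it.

T^⊗2:
  [60, 23, 48, 60]
  [49, 60, 55, 60]
  [49, 60, 55, 60]
  [35, 49, 49, 49]
T^⊗3:
  [49, 60, 55, 60]
  [60, 49, 49, 60]
  [60, 49, 49, 60]
  [49, 35, 48, 49]
T^⊗4:
  [60, 49, 49, 60]
  [49, 60, 55, 60]
  [49, 60, 55, 60]
  [49, 49, 49, 49]
Answer: row 3 of T^⊗4 = [49, 60, 55, 60]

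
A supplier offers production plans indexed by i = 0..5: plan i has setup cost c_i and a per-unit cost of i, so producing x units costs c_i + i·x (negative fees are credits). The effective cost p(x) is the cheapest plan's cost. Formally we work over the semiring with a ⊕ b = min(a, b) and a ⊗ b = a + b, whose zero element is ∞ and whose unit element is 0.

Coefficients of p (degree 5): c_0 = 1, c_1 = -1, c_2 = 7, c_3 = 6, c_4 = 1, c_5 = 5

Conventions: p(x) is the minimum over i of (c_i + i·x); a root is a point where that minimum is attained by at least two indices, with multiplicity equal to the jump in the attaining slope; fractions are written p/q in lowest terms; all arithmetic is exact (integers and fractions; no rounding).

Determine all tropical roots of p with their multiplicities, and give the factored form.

hull edge (i=0, c=1) to (i=1, c=-1): slope -2, span 1
hull edge (i=1, c=-1) to (i=4, c=1): slope 2/3, span 3
hull edge (i=4, c=1) to (i=5, c=5): slope 4, span 1
Factored form: p(x) = 5 ⊗ (x ⊕ (-4)) ⊗ (x ⊕ (-2/3)) ⊗ (x ⊕ (-2/3)) ⊗ (x ⊕ (-2/3)) ⊗ (x ⊕ 2)
Answer: roots = -4 (mult 1), -2/3 (mult 3), 2 (mult 1)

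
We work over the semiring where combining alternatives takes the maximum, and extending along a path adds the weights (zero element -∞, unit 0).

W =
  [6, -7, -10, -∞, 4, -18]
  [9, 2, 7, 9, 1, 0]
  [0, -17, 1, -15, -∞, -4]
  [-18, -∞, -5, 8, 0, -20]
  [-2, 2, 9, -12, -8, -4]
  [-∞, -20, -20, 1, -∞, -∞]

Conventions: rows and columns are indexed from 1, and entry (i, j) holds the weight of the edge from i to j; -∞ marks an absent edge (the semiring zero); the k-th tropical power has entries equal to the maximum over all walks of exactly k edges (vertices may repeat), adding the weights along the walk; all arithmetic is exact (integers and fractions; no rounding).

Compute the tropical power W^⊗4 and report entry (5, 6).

W^⊗2:
  [12, 6, 13, 2, 10, 0]
  [15, 4, 10, 17, 13, 3]
  [6, -7, 2, -3, 4, -3]
  [-2, 2, 9, 16, 8, -4]
  [11, 4, 10, 11, 3, 5]
  [-11, -18, -4, 9, 1, -19]
W^⊗3:
  [18, 12, 19, 15, 16, 9]
  [21, 15, 22, 25, 19, 9]
  [12, 6, 13, 5, 10, 0]
  [11, 10, 17, 24, 16, 5]
  [17, 6, 12, 19, 15, 6]
  [-1, 3, 10, 17, 9, -3]
W^⊗4:
  [24, 18, 25, 23, 22, 15]
  [27, 21, 28, 33, 25, 18]
  [18, 12, 19, 15, 16, 9]
  [19, 18, 25, 32, 24, 13]
  [23, 17, 24, 27, 21, 11]
  [12, 11, 18, 25, 17, 6]
Key observation: the optimum is the walk 5->2->1->5->6, with weight 2 + 9 + 4 + (-4) = 11.
Optimal value attained by: walk 5->2->1->5->6.
Answer: (W^⊗4)[5][6] = 11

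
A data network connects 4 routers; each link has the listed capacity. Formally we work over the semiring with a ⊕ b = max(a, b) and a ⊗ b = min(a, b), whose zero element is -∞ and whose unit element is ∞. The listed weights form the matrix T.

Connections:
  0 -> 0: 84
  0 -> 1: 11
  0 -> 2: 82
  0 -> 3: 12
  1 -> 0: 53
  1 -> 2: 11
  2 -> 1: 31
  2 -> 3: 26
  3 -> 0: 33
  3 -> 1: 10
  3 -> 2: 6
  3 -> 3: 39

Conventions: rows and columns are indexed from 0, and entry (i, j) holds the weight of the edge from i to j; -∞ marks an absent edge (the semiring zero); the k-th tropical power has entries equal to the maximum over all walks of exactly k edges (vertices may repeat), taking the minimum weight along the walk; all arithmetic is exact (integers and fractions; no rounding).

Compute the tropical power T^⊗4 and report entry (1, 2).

T^⊗2:
  [84, 31, 82, 26]
  [53, 11, 53, 12]
  [31, 10, 11, 26]
  [33, 11, 33, 39]
T^⊗3:
  [84, 31, 82, 26]
  [53, 31, 53, 26]
  [31, 11, 31, 26]
  [33, 31, 33, 39]
T^⊗4:
  [84, 31, 82, 26]
  [53, 31, 53, 26]
  [31, 31, 31, 26]
  [33, 31, 33, 39]
Key observation: the optimum is the walk 1->0->0->0->2, with weight 53 min 84 min 84 min 82 = 53.
Optimal value attained by: walk 1->0->0->0->2.
Answer: (T^⊗4)[1][2] = 53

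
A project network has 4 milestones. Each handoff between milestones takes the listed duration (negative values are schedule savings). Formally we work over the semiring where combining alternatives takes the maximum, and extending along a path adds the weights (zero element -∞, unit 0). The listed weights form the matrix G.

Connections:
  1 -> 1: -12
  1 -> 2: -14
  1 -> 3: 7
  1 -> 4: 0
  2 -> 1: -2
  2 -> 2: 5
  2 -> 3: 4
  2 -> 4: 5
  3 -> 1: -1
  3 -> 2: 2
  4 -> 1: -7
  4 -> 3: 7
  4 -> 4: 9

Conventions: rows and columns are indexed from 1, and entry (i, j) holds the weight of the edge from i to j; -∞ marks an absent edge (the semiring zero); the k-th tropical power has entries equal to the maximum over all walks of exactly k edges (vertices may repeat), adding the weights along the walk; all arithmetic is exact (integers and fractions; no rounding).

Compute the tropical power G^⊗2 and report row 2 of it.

G^⊗2:
  [6, 9, 7, 9]
  [3, 10, 12, 14]
  [0, 7, 6, 7]
  [6, 9, 16, 18]
Answer: row 2 of G^⊗2 = [3, 10, 12, 14]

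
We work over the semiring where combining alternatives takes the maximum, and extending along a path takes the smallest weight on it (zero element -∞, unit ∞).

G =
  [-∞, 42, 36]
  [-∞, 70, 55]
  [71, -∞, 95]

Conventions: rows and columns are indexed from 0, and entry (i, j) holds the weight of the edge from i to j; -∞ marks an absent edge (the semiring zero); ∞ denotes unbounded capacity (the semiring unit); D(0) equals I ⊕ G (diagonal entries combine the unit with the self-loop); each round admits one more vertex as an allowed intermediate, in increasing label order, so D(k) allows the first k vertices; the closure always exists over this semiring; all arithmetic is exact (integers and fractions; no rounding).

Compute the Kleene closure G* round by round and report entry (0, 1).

D(0):
  [∞, 42, 36]
  [-∞, ∞, 55]
  [71, -∞, ∞]
D(1):
  [∞, 42, 36]
  [-∞, ∞, 55]
  [71, 42, ∞]
D(2):
  [∞, 42, 42]
  [-∞, ∞, 55]
  [71, 42, ∞]
D(3):
  [∞, 42, 42]
  [55, ∞, 55]
  [71, 42, ∞]
Answer: G*[0][1] = 42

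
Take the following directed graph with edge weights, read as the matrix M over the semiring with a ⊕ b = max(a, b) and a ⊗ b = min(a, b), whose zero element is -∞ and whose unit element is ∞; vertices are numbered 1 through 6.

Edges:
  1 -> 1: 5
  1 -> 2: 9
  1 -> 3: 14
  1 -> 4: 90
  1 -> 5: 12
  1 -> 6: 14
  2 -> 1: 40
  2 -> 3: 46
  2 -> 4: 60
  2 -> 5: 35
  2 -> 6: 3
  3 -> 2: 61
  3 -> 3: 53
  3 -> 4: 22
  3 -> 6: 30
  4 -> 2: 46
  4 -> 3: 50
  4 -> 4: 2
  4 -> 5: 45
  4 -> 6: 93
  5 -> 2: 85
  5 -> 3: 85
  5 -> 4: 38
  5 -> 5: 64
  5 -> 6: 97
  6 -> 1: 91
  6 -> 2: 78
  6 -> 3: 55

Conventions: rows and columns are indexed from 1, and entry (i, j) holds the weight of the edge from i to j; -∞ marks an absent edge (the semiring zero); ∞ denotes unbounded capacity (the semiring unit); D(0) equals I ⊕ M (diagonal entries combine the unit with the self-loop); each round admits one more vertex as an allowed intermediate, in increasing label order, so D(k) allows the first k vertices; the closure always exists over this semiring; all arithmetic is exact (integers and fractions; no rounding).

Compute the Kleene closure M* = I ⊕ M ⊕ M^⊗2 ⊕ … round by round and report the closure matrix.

D(0):
  [∞, 9, 14, 90, 12, 14]
  [40, ∞, 46, 60, 35, 3]
  [-∞, 61, ∞, 22, -∞, 30]
  [-∞, 46, 50, ∞, 45, 93]
  [-∞, 85, 85, 38, ∞, 97]
  [91, 78, 55, -∞, -∞, ∞]
D(1):
  [∞, 9, 14, 90, 12, 14]
  [40, ∞, 46, 60, 35, 14]
  [-∞, 61, ∞, 22, -∞, 30]
  [-∞, 46, 50, ∞, 45, 93]
  [-∞, 85, 85, 38, ∞, 97]
  [91, 78, 55, 90, 12, ∞]
D(2):
  [∞, 9, 14, 90, 12, 14]
  [40, ∞, 46, 60, 35, 14]
  [40, 61, ∞, 60, 35, 30]
  [40, 46, 50, ∞, 45, 93]
  [40, 85, 85, 60, ∞, 97]
  [91, 78, 55, 90, 35, ∞]
D(3):
  [∞, 14, 14, 90, 14, 14]
  [40, ∞, 46, 60, 35, 30]
  [40, 61, ∞, 60, 35, 30]
  [40, 50, 50, ∞, 45, 93]
  [40, 85, 85, 60, ∞, 97]
  [91, 78, 55, 90, 35, ∞]
D(4):
  [∞, 50, 50, 90, 45, 90]
  [40, ∞, 50, 60, 45, 60]
  [40, 61, ∞, 60, 45, 60]
  [40, 50, 50, ∞, 45, 93]
  [40, 85, 85, 60, ∞, 97]
  [91, 78, 55, 90, 45, ∞]
D(5):
  [∞, 50, 50, 90, 45, 90]
  [40, ∞, 50, 60, 45, 60]
  [40, 61, ∞, 60, 45, 60]
  [40, 50, 50, ∞, 45, 93]
  [40, 85, 85, 60, ∞, 97]
  [91, 78, 55, 90, 45, ∞]
D(6):
  [∞, 78, 55, 90, 45, 90]
  [60, ∞, 55, 60, 45, 60]
  [60, 61, ∞, 60, 45, 60]
  [91, 78, 55, ∞, 45, 93]
  [91, 85, 85, 90, ∞, 97]
  [91, 78, 55, 90, 45, ∞]
Answer: M* = [[∞, 78, 55, 90, 45, 90], [60, ∞, 55, 60, 45, 60], [60, 61, ∞, 60, 45, 60], [91, 78, 55, ∞, 45, 93], [91, 85, 85, 90, ∞, 97], [91, 78, 55, 90, 45, ∞]]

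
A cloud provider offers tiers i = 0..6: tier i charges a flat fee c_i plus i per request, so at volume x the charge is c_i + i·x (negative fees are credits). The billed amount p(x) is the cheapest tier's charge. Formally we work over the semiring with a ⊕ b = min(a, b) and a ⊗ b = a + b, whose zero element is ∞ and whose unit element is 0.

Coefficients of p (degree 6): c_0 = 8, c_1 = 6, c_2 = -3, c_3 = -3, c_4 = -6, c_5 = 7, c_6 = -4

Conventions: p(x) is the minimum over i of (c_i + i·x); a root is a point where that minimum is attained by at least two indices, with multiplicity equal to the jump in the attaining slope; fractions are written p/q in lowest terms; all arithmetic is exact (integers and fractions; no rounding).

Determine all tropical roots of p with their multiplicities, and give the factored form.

hull edge (i=0, c=8) to (i=2, c=-3): slope -11/2, span 2
hull edge (i=2, c=-3) to (i=4, c=-6): slope -3/2, span 2
hull edge (i=4, c=-6) to (i=6, c=-4): slope 1, span 2
Factored form: p(x) = -4 ⊗ (x ⊕ (-1)) ⊗ (x ⊕ (-1)) ⊗ (x ⊕ 3/2) ⊗ (x ⊕ 3/2) ⊗ (x ⊕ 11/2) ⊗ (x ⊕ 11/2)
Answer: roots = -1 (mult 2), 3/2 (mult 2), 11/2 (mult 2)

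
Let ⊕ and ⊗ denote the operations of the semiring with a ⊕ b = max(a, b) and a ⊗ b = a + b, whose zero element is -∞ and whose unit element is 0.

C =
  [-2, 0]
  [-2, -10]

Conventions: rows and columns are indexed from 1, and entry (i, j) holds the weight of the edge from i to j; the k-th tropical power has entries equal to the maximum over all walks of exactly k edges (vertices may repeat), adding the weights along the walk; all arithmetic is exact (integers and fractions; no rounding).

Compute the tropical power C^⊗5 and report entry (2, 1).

C^⊗2:
  [-2, -2]
  [-4, -2]
C^⊗3:
  [-4, -2]
  [-4, -4]
C^⊗4:
  [-4, -4]
  [-6, -4]
C^⊗5:
  [-6, -4]
  [-6, -6]
Key observation: the optimum is the walk 2->1->2->1->2->1, with weight (-2) + 0 + (-2) + 0 + (-2) = -6.
Optimal value attained by: walk 2->1->2->1->2->1.
Answer: (C^⊗5)[2][1] = -6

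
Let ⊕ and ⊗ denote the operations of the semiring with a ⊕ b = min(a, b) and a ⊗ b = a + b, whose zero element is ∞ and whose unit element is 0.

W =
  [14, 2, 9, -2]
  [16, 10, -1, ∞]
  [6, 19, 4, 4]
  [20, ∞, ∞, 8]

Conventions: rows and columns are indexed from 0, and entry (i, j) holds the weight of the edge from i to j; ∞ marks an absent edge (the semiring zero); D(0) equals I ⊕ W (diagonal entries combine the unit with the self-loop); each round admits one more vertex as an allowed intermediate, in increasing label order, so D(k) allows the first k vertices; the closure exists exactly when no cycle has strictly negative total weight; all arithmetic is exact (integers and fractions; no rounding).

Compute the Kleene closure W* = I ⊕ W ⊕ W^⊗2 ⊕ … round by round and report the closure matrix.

D(0):
  [0, 2, 9, -2]
  [16, 0, -1, ∞]
  [6, 19, 0, 4]
  [20, ∞, ∞, 0]
D(1):
  [0, 2, 9, -2]
  [16, 0, -1, 14]
  [6, 8, 0, 4]
  [20, 22, 29, 0]
D(2):
  [0, 2, 1, -2]
  [16, 0, -1, 14]
  [6, 8, 0, 4]
  [20, 22, 21, 0]
D(3):
  [0, 2, 1, -2]
  [5, 0, -1, 3]
  [6, 8, 0, 4]
  [20, 22, 21, 0]
D(4):
  [0, 2, 1, -2]
  [5, 0, -1, 3]
  [6, 8, 0, 4]
  [20, 22, 21, 0]
Answer: W* = [[0, 2, 1, -2], [5, 0, -1, 3], [6, 8, 0, 4], [20, 22, 21, 0]]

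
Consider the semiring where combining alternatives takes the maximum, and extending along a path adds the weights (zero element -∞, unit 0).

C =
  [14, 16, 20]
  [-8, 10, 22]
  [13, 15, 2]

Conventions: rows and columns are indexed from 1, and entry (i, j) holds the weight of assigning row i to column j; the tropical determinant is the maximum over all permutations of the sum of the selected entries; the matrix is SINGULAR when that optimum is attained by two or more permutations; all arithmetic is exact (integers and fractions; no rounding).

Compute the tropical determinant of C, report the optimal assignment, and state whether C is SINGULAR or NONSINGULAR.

σ = (1, 2, 3): 14 + 10 + 2 = 26
σ = (1, 3, 2): 14 + 22 + 15 = 51
σ = (2, 1, 3): 16 + (-8) + 2 = 10
σ = (2, 3, 1): 16 + 22 + 13 = 51
σ = (3, 1, 2): 20 + (-8) + 15 = 27
σ = (3, 2, 1): 20 + 10 + 13 = 43
Optimal value attained by: σ = (1, 3, 2).
Answer: det⊕(C) = 51; verdict: SINGULAR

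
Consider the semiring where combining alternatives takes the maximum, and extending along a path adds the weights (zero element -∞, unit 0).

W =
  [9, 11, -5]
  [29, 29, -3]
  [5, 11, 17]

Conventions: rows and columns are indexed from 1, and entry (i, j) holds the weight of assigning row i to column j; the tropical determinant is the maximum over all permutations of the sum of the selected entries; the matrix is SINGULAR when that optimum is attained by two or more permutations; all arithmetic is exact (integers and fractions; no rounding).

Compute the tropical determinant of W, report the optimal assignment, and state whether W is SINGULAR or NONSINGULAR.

σ = (1, 2, 3): 9 + 29 + 17 = 55
σ = (1, 3, 2): 9 + (-3) + 11 = 17
σ = (2, 1, 3): 11 + 29 + 17 = 57
σ = (2, 3, 1): 11 + (-3) + 5 = 13
σ = (3, 1, 2): (-5) + 29 + 11 = 35
σ = (3, 2, 1): (-5) + 29 + 5 = 29
Optimal value attained by: σ = (2, 1, 3).
Answer: det⊕(W) = 57; verdict: NONSINGULAR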